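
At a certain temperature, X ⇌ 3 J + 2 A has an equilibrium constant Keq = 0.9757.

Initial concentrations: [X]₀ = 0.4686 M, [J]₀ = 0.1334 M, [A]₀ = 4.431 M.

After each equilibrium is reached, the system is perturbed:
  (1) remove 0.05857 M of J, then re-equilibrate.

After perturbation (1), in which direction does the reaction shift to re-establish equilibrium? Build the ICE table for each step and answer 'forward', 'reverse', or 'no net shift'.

Q₀ = 0.09946 vs Keq = 0.9757 ⇒ Q<K, forward
Step 1:
                    X           J           A
  Initial      0.4686      0.1334       4.431
  Change     -0.04623      0.1387     0.09245
  Equil        0.4224      0.2721       4.523
  solve Keq expr → x = 0.04623; check Q = 0.9757
Then remove 0.05857 M of J.
Step 2:
                    X           J           A
  Initial      0.4224      0.2135       4.523
  Change     -0.01777      0.0533     0.03554
  Equil        0.4046      0.2668       4.559
  solve Keq expr → x = 0.01777; check Q = 0.9757

Direction: forward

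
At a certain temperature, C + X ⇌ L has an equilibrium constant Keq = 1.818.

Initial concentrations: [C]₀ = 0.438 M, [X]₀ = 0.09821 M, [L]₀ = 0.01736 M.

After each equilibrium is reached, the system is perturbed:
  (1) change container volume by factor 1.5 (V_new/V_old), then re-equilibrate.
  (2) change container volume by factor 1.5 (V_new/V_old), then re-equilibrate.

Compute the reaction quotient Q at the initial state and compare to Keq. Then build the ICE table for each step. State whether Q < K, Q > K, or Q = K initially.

Q₀ = 0.4036 vs Keq = 1.818 ⇒ Q<K, forward
Step 1:
                   C          X          L
  init         0.438    0.09821    0.01736
  Δ         -0.03174   -0.03174    0.03174
  eq          0.4063    0.06647     0.0491
  solve Keq expr → x = 0.03174; check Q = 1.818
Then change container volume by factor 1.5 (V_new/V_old).
Step 2:
                   C          X          L
  init        0.2708    0.04432    0.03273
  Δ         0.006881   0.006881  -0.006881
  eq          0.2777     0.0512    0.02585
  solve Keq expr → x = -0.006881; check Q = 1.818
Then change container volume by factor 1.5 (V_new/V_old).
Step 3:
                   C          X          L
  init        0.1851    0.03413    0.01723
  Δ         0.004085   0.004085  -0.004085
  eq          0.1892    0.03822    0.01315
  solve Keq expr → x = -0.004085; check Q = 1.818

Q₀ = 0.4036; Q < K (proceeds forward)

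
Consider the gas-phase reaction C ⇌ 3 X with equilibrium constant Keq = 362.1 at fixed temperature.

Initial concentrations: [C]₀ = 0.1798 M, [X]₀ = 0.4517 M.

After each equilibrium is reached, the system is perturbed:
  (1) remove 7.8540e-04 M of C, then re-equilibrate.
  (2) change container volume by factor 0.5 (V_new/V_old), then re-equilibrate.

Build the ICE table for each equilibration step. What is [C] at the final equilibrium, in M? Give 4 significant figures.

Q₀ = 0.5126 vs Keq = 362.1 ⇒ Q<K, forward
Step 1:
                   C          X
  I           0.1798     0.4517
  C          -0.1772     0.5315
  E         0.002625     0.9832
  solve Keq expr → x = 0.1772; check Q = 362.1
Then remove 7.8540e-04 M of C.
Step 2:
                   C          X
  I          0.00184     0.9832
  C       7.6701e-04  -0.002301
  E         0.002607     0.9809
  solve Keq expr → x = -7.6701e-04; check Q = 362.1
Then change container volume by factor 0.5 (V_new/V_old).
Step 3:
                   C          X
  I         0.005213      1.962
  C           0.0143    -0.0429
  E          0.01951      1.919
  solve Keq expr → x = -0.0143; check Q = 362.1

[C]_eq = 0.01951 M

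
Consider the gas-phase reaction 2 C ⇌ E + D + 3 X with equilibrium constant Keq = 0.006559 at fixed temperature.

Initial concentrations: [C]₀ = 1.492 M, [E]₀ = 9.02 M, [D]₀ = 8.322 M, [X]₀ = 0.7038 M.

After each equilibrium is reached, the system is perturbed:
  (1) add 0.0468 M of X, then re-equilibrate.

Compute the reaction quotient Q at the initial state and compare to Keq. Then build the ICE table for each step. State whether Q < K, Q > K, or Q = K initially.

Q₀ = 11.76 vs Keq = 0.006559 ⇒ Q>K, reverse
Step 1:
                    C           E           D           X
  I             1.492        9.02       8.322      0.7038
  C            0.4228     -0.2114     -0.2114     -0.6342
  E             1.915       8.809       8.111     0.06956
  solve Keq expr → x = -0.2114; check Q = 0.006559
Then add 0.0468 M of X.
Step 2:
                    C           E           D           X
  I             1.915       8.809       8.111      0.1164
  C           0.03065    -0.01532    -0.01532    -0.04597
  E             1.945       8.793       8.095     0.07039
  solve Keq expr → x = -0.01532; check Q = 0.006559

Q₀ = 11.76; Q > K (proceeds reverse)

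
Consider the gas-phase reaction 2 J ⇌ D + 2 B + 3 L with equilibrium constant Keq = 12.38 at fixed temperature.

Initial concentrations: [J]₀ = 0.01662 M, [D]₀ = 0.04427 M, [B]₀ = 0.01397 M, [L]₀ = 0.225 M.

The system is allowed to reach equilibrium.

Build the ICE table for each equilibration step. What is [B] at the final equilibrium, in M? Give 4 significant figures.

Q₀ = 3.5628e-04 vs Keq = 12.38 ⇒ Q<K, forward
Step 1:
                    J           D           B           L
  I           0.01662     0.04427     0.01397       0.225
  C          -0.01637    0.008187     0.01637     0.02456
  E        2.4625e-04     0.05246     0.03034      0.2496
  solve Keq expr → x = 0.008187; check Q = 12.38

[B]_eq = 0.03034 M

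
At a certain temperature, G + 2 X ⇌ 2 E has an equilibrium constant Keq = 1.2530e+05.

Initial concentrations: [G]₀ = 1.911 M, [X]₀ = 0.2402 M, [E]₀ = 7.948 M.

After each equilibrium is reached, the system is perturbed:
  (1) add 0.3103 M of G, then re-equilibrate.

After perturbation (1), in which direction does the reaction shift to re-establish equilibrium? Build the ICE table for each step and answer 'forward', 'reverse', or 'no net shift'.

Direction: forward

Q₀ = 572.9 vs Keq = 1.2530e+05 ⇒ Q<K, forward
Step 1:
                    G           X           E
  I             1.911      0.2402       7.948
  C           -0.1115      -0.223       0.223
  E               1.8     0.01721       8.171
  solve Keq expr → x = 0.1115; check Q = 1.2530e+05
Then add 0.3103 M of G.
Step 2:
                    G           X           E
  I              2.11     0.01721       8.171
  C       -6.5535e-04   -0.001311    0.001311
  E             2.109      0.0159       8.172
  solve Keq expr → x = 6.5535e-04; check Q = 1.2530e+05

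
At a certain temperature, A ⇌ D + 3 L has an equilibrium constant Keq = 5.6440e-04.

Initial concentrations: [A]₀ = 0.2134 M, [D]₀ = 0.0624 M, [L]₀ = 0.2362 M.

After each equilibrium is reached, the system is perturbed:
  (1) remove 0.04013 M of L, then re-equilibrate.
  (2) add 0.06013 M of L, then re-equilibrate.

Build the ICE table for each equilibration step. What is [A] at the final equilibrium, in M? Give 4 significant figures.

[A]_eq = 0.2443 M

Q₀ = 0.003853 vs Keq = 5.6440e-04 ⇒ Q>K, reverse
Step 1:
                  A         D         L
  init       0.2134    0.0624    0.2362
  Δ         0.02672  -0.02672  -0.08017
  eq         0.2401   0.03568     0.156
  solve Keq expr → x = -0.02672; check Q = 5.6440e-04
Then remove 0.04013 M of L.
Step 2:
                  A         D         L
  init       0.2401   0.03568    0.1159
  Δ       -0.009006  0.009006   0.02702
  eq         0.2311   0.04468    0.1429
  solve Keq expr → x = 0.009006; check Q = 5.6440e-04
Then add 0.06013 M of L.
Step 3:
                  A         D         L
  init       0.2311   0.04468     0.203
  Δ         0.01317  -0.01317   -0.0395
  eq         0.2443   0.03152    0.1635
  solve Keq expr → x = -0.01317; check Q = 5.6440e-04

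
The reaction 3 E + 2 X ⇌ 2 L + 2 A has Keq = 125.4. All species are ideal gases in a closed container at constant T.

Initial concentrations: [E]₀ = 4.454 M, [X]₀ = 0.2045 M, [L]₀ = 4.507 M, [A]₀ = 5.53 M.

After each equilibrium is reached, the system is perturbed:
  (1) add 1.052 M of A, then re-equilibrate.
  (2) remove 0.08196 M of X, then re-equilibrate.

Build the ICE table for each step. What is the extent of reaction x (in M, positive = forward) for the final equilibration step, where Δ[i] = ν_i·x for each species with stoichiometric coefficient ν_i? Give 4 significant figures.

x = -0.03344 M

Q₀ = 168.1 vs Keq = 125.4 ⇒ Q>K, reverse
Step 1:
                    E           X           L           A
  I             4.454      0.2045       4.507        5.53
  C           0.03994     0.02663    -0.02663    -0.02663
  E             4.494      0.2311        4.48       5.503
  solve Keq expr → x = -0.01331; check Q = 125.4
Then add 1.052 M of A.
Step 2:
                    E           X           L           A
  I             4.494      0.2311        4.48       6.555
  C           0.05357     0.03571    -0.03571    -0.03571
  E             4.548      0.2668       4.445        6.52
  solve Keq expr → x = -0.01786; check Q = 125.4
Then remove 0.08196 M of X.
Step 3:
                    E           X           L           A
  I             4.548      0.1849       4.445        6.52
  C            0.1003     0.06687    -0.06687    -0.06687
  E             4.648      0.2518       4.378       6.453
  solve Keq expr → x = -0.03344; check Q = 125.4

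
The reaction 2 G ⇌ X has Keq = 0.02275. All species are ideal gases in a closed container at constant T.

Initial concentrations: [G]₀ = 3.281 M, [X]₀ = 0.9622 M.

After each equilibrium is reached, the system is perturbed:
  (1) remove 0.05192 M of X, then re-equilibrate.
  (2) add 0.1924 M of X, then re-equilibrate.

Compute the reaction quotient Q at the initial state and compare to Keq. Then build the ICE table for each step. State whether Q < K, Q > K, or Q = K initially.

Q₀ = 0.08938 vs Keq = 0.02275 ⇒ Q>K, reverse
Step 1:
                   G          X
  I            3.281     0.9622
  C            1.065    -0.5325
  E            4.346     0.4297
  solve Keq expr → x = -0.5325; check Q = 0.02275
Then remove 0.05192 M of X.
Step 2:
                   G          X
  I            4.346     0.3778
  C         -0.07459     0.0373
  E            4.271     0.4151
  solve Keq expr → x = 0.0373; check Q = 0.02275
Then add 0.1924 M of X.
Step 3:
                   G          X
  I            4.271     0.6075
  C           0.2746    -0.1373
  E            4.546     0.4702
  solve Keq expr → x = -0.1373; check Q = 0.02275

Q₀ = 0.08938; Q > K (proceeds reverse)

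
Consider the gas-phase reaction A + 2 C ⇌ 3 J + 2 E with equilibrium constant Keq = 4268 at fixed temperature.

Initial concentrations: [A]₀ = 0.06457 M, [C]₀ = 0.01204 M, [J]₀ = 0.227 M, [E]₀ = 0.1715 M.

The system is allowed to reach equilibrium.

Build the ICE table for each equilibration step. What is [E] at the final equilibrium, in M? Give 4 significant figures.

Q₀ = 36.76 vs Keq = 4268 ⇒ Q<K, forward
Step 1:
                   A          C          J          E
  I          0.06457    0.01204      0.227     0.1715
  C        -0.005334   -0.01067      0.016    0.01067
  E          0.05924   0.001372      0.243     0.1822
  solve Keq expr → x = 0.005334; check Q = 4268

[E]_eq = 0.1822 M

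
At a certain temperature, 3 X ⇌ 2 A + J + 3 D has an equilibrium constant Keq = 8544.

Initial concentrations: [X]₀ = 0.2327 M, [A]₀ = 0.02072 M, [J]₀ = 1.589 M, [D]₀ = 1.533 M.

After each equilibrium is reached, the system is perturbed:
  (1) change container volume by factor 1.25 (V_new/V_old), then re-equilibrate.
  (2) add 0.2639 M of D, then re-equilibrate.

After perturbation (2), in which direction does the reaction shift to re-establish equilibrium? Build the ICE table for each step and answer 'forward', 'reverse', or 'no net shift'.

Direction: reverse

Q₀ = 0.195 vs Keq = 8544 ⇒ Q<K, forward
Step 1:
                   X          A          J          D
  Initial     0.2327    0.02072      1.589      1.533
  Change     -0.2035     0.1357    0.06784     0.2035
  Equil      0.02918     0.1564      1.657      1.737
  solve Keq expr → x = 0.06784; check Q = 8544
Then change container volume by factor 1.25 (V_new/V_old).
Step 2:
                   X          A          J          D
  Initial    0.02334     0.1251      1.325      1.389
  Change   -0.004317   0.002878   0.001439   0.004317
  Equil      0.01902      0.128      1.327      1.394
  solve Keq expr → x = 0.001439; check Q = 8544
Then add 0.2639 M of D.
Step 3:
                   X          A          J          D
  Initial    0.01902      0.128      1.327      1.657
  Change    0.003293  -0.002195  -0.001098  -0.003293
  Equil      0.02232     0.1258      1.326      1.654
  solve Keq expr → x = -0.001098; check Q = 8544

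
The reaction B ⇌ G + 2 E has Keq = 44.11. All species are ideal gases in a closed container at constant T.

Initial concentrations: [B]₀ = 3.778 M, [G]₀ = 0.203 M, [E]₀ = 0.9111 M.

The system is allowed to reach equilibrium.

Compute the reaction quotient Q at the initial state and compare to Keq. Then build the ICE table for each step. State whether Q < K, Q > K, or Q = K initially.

Q₀ = 0.0446; Q < K (proceeds forward)

Q₀ = 0.0446 vs Keq = 44.11 ⇒ Q<K, forward
Step 1:
                    B           G           E
  init          3.778       0.203      0.9111
  Δ            -2.215       2.215       4.429
  eq            1.563       2.418       5.341
  solve Keq expr → x = 2.215; check Q = 44.11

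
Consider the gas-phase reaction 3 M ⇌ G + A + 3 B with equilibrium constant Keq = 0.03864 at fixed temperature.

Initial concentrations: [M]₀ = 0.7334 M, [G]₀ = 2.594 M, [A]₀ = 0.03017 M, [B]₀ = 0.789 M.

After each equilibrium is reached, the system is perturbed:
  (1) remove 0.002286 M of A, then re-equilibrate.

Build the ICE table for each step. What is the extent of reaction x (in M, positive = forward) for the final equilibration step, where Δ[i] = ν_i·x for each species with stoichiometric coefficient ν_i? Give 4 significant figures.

Q₀ = 0.09744 vs Keq = 0.03864 ⇒ Q>K, reverse
Step 1:
                   M          G          A          B
  I           0.7334      2.594    0.03017      0.789
  C          0.04076   -0.01359   -0.01359   -0.04076
  E           0.7742       2.58    0.01658     0.7482
  solve Keq expr → x = -0.01359; check Q = 0.03864
Then remove 0.002286 M of A.
Step 2:
                   M          G          A          B
  I           0.7742       2.58     0.0143     0.7482
  C        -0.004931   0.001644   0.001644   0.004931
  E           0.7692      2.582    0.01594     0.7532
  solve Keq expr → x = 0.001644; check Q = 0.03864

x = 0.001644 M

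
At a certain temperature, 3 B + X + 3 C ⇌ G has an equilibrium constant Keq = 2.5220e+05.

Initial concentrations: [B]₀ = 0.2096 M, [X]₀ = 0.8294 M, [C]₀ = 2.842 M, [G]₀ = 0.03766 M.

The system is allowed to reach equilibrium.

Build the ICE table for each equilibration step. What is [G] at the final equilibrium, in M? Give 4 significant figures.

[G]_eq = 0.1065 M

Q₀ = 0.2148 vs Keq = 2.5220e+05 ⇒ Q<K, forward
Step 1:
                    B           X           C           G
  I            0.2096      0.8294       2.842     0.03766
  C           -0.2065    -0.06883     -0.2065     0.06883
  E          0.003118      0.7606       2.636      0.1065
  solve Keq expr → x = 0.06883; check Q = 2.5220e+05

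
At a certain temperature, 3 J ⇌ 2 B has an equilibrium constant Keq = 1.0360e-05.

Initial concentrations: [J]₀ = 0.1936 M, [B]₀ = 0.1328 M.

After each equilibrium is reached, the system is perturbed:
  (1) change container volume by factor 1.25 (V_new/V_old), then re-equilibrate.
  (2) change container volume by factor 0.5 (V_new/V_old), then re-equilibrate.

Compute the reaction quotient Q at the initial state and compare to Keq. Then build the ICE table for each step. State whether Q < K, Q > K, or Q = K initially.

Q₀ = 2.43; Q > K (proceeds reverse)

Q₀ = 2.43 vs Keq = 1.0360e-05 ⇒ Q>K, reverse
Step 1:
                    J           B
  Initial      0.1936      0.1328
  Change        0.198      -0.132
  Equil        0.3916  7.8881e-04
  solve Keq expr → x = -0.06601; check Q = 1.0360e-05
Then change container volume by factor 1.25 (V_new/V_old).
Step 2:
                    J           B
  Initial      0.3133  6.3105e-04
  Change   9.9529e-05 -6.6352e-05
  Equil        0.3134  5.6469e-04
  solve Keq expr → x = -3.3176e-05; check Q = 1.0360e-05
Then change container volume by factor 0.5 (V_new/V_old).
Step 3:
                    J           B
  Initial      0.6268    0.001129
  Change  -6.9771e-04  4.6514e-04
  Equil        0.6261    0.001595
  solve Keq expr → x = 2.3257e-04; check Q = 1.0360e-05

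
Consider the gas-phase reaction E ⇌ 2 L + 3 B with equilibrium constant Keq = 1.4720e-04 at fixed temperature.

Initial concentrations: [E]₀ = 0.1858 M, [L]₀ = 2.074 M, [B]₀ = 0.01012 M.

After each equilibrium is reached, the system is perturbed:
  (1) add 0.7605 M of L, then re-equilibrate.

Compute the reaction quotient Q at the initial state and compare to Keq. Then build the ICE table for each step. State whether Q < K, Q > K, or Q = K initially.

Q₀ = 2.3995e-05; Q < K (proceeds forward)

Q₀ = 2.3995e-05 vs Keq = 1.4720e-04 ⇒ Q<K, forward
Step 1:
                    E           L           B
  Initial      0.1858       2.074     0.01012
  Change     -0.00276    0.005521    0.008281
  Equil         0.183        2.08      0.0184
  solve Keq expr → x = 0.00276; check Q = 1.4720e-04
Then add 0.7605 M of L.
Step 2:
                    E           L           B
  Initial       0.183        2.84      0.0184
  Change     0.001138   -0.002276   -0.003413
  Equil        0.1842       2.838     0.01499
  solve Keq expr → x = -0.001138; check Q = 1.4720e-04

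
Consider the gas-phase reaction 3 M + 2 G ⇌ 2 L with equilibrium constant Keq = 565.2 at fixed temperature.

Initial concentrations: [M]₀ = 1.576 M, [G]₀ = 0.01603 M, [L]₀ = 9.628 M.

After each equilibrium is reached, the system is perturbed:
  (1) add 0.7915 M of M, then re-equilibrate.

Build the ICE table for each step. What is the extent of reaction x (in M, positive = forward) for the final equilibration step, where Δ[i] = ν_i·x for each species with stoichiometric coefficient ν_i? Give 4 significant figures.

x = 0.03168 M

Q₀ = 9.2159e+04 vs Keq = 565.2 ⇒ Q>K, reverse
Step 1:
                   M          G          L
  I            1.576    0.01603      9.628
  C           0.2237     0.1491    -0.1491
  E              1.8     0.1651      9.479
  solve Keq expr → x = -0.07456; check Q = 565.2
Then add 0.7915 M of M.
Step 2:
                   M          G          L
  I            2.591     0.1651      9.479
  C         -0.09505   -0.06337    0.06337
  E            2.496     0.1018      9.542
  solve Keq expr → x = 0.03168; check Q = 565.2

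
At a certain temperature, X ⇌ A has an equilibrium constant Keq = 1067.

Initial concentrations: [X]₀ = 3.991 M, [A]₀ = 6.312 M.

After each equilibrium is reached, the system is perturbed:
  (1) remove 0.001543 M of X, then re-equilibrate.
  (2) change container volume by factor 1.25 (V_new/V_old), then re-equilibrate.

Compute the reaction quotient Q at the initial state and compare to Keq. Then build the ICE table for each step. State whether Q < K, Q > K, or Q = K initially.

Q₀ = 1.582; Q < K (proceeds forward)

Q₀ = 1.582 vs Keq = 1067 ⇒ Q<K, forward
Step 1:
                    X           A
  I             3.991       6.312
  C            -3.981       3.981
  E          0.009647       10.29
  solve Keq expr → x = 3.981; check Q = 1067
Then remove 0.001543 M of X.
Step 2:
                    X           A
  I          0.008104       10.29
  C          0.001542   -0.001542
  E          0.009646       10.29
  solve Keq expr → x = -0.001542; check Q = 1067
Then change container volume by factor 1.25 (V_new/V_old).
Step 3:
                    X           A
  I          0.007716       8.233
  C                 0           0
  E          0.007716       8.233
  solve Keq expr → x = 0; check Q = 1067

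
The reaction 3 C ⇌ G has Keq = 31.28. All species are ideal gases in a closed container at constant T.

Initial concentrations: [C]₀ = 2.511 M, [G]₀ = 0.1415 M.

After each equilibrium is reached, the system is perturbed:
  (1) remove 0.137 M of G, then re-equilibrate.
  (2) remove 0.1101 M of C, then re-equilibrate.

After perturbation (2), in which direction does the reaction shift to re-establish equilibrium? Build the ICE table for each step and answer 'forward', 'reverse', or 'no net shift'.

Q₀ = 0.008938 vs Keq = 31.28 ⇒ Q<K, forward
Step 1:
                   C          G
  init         2.511     0.1415
  Δ           -2.207     0.7357
  eq          0.3038     0.8772
  solve Keq expr → x = 0.7357; check Q = 31.28
Then remove 0.137 M of G.
Step 2:
                   C          G
  init        0.3038     0.7402
  Δ         -0.01603   0.005343
  eq          0.2878     0.7456
  solve Keq expr → x = 0.005343; check Q = 31.28
Then remove 0.1101 M of C.
Step 3:
                   C          G
  init        0.1777     0.7456
  Δ           0.1055   -0.03517
  eq          0.2832     0.7104
  solve Keq expr → x = -0.03517; check Q = 31.28

Direction: reverse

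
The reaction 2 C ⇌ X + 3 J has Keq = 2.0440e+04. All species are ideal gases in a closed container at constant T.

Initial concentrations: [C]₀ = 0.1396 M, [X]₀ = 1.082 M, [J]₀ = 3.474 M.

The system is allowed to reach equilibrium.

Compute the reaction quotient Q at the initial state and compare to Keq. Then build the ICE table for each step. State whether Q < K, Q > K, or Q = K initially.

Q₀ = 2328; Q < K (proceeds forward)

Q₀ = 2328 vs Keq = 2.0440e+04 ⇒ Q<K, forward
Step 1:
                  C         X         J
  I          0.1396     1.082     3.474
  C        -0.08874   0.04437    0.1331
  E         0.05086     1.126     3.607
  solve Keq expr → x = 0.04437; check Q = 2.0440e+04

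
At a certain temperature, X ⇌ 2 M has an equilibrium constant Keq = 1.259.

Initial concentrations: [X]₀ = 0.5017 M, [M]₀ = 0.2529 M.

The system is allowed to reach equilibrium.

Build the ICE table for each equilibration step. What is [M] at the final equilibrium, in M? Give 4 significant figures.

[M]_eq = 0.6286 M

Q₀ = 0.1275 vs Keq = 1.259 ⇒ Q<K, forward
Step 1:
                   X          M
  Initial     0.5017     0.2529
  Change     -0.1878     0.3757
  Equil       0.3139     0.6286
  solve Keq expr → x = 0.1878; check Q = 1.259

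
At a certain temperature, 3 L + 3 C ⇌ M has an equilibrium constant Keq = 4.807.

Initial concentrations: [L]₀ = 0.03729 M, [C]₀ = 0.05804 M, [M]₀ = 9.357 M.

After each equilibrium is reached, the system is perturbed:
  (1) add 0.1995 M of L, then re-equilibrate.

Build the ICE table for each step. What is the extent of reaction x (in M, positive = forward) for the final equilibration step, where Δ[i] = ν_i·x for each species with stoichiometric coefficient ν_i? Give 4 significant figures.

Q₀ = 9.2295e+08 vs Keq = 4.807 ⇒ Q>K, reverse
Step 1:
                  L         C         M
  I         0.03729   0.05804     9.357
  C           1.063     1.063   -0.3542
  E             1.1     1.121     9.003
  solve Keq expr → x = -0.3542; check Q = 4.807
Then add 0.1995 M of L.
Step 2:
                  L         C         M
  I           1.299     1.121     9.003
  C        -0.09556  -0.09556   0.03185
  E           1.204     1.025     9.035
  solve Keq expr → x = 0.03185; check Q = 4.807

x = 0.03185 M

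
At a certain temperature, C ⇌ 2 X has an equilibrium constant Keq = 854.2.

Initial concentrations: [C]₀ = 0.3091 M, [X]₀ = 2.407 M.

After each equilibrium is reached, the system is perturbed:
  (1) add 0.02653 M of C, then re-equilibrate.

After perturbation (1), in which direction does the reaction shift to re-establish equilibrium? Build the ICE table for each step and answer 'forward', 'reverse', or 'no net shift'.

Q₀ = 18.74 vs Keq = 854.2 ⇒ Q<K, forward
Step 1:
                   C          X
  I           0.3091      2.407
  C          -0.2985     0.5971
  E          0.01056      3.004
  solve Keq expr → x = 0.2985; check Q = 854.2
Then add 0.02653 M of C.
Step 2:
                   C          X
  I          0.03709      3.004
  C         -0.02616    0.05232
  E          0.01094      3.056
  solve Keq expr → x = 0.02616; check Q = 854.2

Direction: forward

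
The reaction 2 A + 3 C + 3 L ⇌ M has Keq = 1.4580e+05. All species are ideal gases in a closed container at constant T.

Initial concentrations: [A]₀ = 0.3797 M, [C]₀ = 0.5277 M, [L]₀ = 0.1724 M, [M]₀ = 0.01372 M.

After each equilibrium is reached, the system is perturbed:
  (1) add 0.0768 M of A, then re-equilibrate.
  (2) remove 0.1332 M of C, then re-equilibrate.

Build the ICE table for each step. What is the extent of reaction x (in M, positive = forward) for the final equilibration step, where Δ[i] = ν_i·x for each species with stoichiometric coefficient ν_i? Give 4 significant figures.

Q₀ = 126.4 vs Keq = 1.4580e+05 ⇒ Q<K, forward
Step 1:
                  A         C         L         M
  init       0.3797    0.5277    0.1724   0.01372
  Δ        -0.08705   -0.1306   -0.1306   0.04352
  eq         0.2927    0.3971   0.04183   0.05724
  solve Keq expr → x = 0.04352; check Q = 1.4580e+05
Then add 0.0768 M of A.
Step 2:
                  A         C         L         M
  init       0.3695    0.3971   0.04183   0.05724
  Δ       -0.003329 -0.004993 -0.004993  0.001664
  eq         0.3661    0.3921   0.03684   0.05891
  solve Keq expr → x = 0.001664; check Q = 1.4580e+05
Then remove 0.1332 M of C.
Step 3:
                  A         C         L         M
  init       0.3661    0.2589   0.03684   0.05891
  Δ        0.009232   0.01385   0.01385 -0.004616
  eq         0.3754    0.2728   0.05068   0.05429
  solve Keq expr → x = -0.004616; check Q = 1.4580e+05

x = -0.004616 M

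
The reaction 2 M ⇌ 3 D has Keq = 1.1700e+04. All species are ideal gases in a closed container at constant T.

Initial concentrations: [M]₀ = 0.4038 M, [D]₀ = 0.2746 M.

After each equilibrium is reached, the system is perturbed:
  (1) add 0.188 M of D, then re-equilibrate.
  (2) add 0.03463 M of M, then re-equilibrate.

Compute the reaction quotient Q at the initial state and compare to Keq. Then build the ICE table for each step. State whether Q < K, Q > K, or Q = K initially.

Q₀ = 0.127; Q < K (proceeds forward)

Q₀ = 0.127 vs Keq = 1.1700e+04 ⇒ Q<K, forward
Step 1:
                   M          D
  init        0.4038     0.2746
  Δ          -0.3963     0.5945
  eq         0.00749     0.8691
  solve Keq expr → x = 0.1982; check Q = 1.1700e+04
Then add 0.188 M of D.
Step 2:
                   M          D
  init       0.00749      1.057
  Δ         0.002504  -0.003756
  eq        0.009994      1.053
  solve Keq expr → x = -0.001252; check Q = 1.1700e+04
Then add 0.03463 M of M.
Step 3:
                   M          D
  init       0.04462      1.053
  Δ          -0.0339    0.05085
  eq         0.01073      1.104
  solve Keq expr → x = 0.01695; check Q = 1.1700e+04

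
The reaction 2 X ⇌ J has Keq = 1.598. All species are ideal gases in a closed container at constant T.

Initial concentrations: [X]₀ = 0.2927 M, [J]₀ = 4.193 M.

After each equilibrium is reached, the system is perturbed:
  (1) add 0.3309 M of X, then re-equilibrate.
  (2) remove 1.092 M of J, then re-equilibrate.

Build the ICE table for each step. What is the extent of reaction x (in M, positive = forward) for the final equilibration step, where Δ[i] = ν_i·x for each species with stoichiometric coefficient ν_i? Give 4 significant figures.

Q₀ = 48.94 vs Keq = 1.598 ⇒ Q>K, reverse
Step 1:
                   X          J
  Initial     0.2927      4.193
  Change       1.206    -0.6031
  Equil        1.499       3.59
  solve Keq expr → x = -0.6031; check Q = 1.598
Then add 0.3309 M of X.
Step 2:
                   X          J
  Initial       1.83       3.59
  Change     -0.2999       0.15
  Equil         1.53       3.74
  solve Keq expr → x = 0.15; check Q = 1.598
Then remove 1.092 M of J.
Step 3:
                   X          J
  Initial       1.53      2.648
  Change     -0.2165     0.1083
  Equil        1.313      2.756
  solve Keq expr → x = 0.1083; check Q = 1.598

x = 0.1083 M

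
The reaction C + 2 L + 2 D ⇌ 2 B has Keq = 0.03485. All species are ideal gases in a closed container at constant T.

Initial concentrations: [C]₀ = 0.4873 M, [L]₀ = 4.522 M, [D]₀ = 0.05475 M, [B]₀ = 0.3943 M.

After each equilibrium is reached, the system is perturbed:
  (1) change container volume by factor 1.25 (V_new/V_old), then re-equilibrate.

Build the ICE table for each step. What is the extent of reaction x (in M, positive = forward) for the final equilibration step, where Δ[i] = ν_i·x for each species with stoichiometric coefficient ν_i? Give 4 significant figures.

Q₀ = 5.205 vs Keq = 0.03485 ⇒ Q>K, reverse
Step 1:
                  C         L         D         B
  Initial    0.4873     4.522   0.05475    0.3943
  Change     0.1062    0.2124    0.2124   -0.2124
  Equil      0.5935     4.734    0.2672    0.1819
  solve Keq expr → x = -0.1062; check Q = 0.03485
Then change container volume by factor 1.25 (V_new/V_old).
Step 2:
                  C         L         D         B
  Initial    0.4748     3.788    0.2137    0.1455
  Change     0.0131   0.02621   0.02621  -0.02621
  Equil      0.4879     3.814    0.2399    0.1193
  solve Keq expr → x = -0.0131; check Q = 0.03485

x = -0.0131 M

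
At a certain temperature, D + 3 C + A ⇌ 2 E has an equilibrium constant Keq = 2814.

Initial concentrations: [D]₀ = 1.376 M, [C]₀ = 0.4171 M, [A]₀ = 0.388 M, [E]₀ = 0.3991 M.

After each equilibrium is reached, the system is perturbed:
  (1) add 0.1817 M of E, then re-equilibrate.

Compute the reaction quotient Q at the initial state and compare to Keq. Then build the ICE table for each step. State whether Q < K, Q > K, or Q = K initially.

Q₀ = 4.111; Q < K (proceeds forward)

Q₀ = 4.111 vs Keq = 2814 ⇒ Q<K, forward
Step 1:
                    D           C           A           E
  Initial       1.376      0.4171       0.388      0.3991
  Change      -0.1144     -0.3431     -0.1144      0.2287
  Equil         1.262     0.07403      0.2736      0.6278
  solve Keq expr → x = 0.1144; check Q = 2814
Then add 0.1817 M of E.
Step 2:
                    D           C           A           E
  Initial       1.262     0.07403      0.2736      0.8095
  Change     0.004177     0.01253    0.004177   -0.008355
  Equil         1.266     0.08656      0.2778      0.8012
  solve Keq expr → x = -0.004177; check Q = 2814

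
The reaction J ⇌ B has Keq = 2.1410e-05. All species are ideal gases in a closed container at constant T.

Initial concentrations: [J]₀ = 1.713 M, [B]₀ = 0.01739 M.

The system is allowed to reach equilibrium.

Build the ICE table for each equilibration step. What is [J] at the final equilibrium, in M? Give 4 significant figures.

[J]_eq = 1.73 M

Q₀ = 0.01015 vs Keq = 2.1410e-05 ⇒ Q>K, reverse
Step 1:
                  J         B
  I           1.713   0.01739
  C         0.01735  -0.01735
  E            1.73 3.7047e-05
  solve Keq expr → x = -0.01735; check Q = 2.1410e-05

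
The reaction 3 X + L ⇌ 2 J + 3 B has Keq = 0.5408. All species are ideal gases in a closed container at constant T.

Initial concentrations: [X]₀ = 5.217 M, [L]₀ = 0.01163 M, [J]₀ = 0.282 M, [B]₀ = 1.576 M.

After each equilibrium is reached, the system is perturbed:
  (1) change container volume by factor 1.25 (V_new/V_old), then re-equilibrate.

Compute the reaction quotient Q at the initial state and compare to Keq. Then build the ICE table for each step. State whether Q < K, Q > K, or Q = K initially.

Q₀ = 0.1885; Q < K (proceeds forward)

Q₀ = 0.1885 vs Keq = 0.5408 ⇒ Q<K, forward
Step 1:
                    X           L           J           B
  I             5.217     0.01163       0.282       1.576
  C           -0.0208   -0.006933     0.01387      0.0208
  E             5.196    0.004697      0.2959       1.597
  solve Keq expr → x = 0.006933; check Q = 0.5408
Then change container volume by factor 1.25 (V_new/V_old).
Step 2:
                    X           L           J           B
  I             4.157    0.003758      0.2367       1.277
  C          -0.00209 -6.9651e-04    0.001393     0.00209
  E             4.155    0.003061      0.2381        1.28
  solve Keq expr → x = 6.9651e-04; check Q = 0.5408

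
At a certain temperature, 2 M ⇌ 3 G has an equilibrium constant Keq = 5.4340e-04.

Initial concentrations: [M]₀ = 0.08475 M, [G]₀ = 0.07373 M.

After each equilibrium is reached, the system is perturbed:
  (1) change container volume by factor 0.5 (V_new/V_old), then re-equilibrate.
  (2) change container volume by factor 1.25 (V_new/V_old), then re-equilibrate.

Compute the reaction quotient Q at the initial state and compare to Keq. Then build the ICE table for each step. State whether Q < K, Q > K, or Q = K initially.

Q₀ = 0.0558 vs Keq = 5.4340e-04 ⇒ Q>K, reverse
Step 1:
                   M          G
  init       0.08475    0.07373
  Δ          0.03587   -0.05381
  eq          0.1206    0.01992
  solve Keq expr → x = -0.01794; check Q = 5.4340e-04
Then change container volume by factor 0.5 (V_new/V_old).
Step 2:
                   M          G
  init        0.2412    0.03984
  Δ         0.005179  -0.007769
  eq          0.2464    0.03207
  solve Keq expr → x = -0.00259; check Q = 5.4340e-04
Then change container volume by factor 1.25 (V_new/V_old).
Step 3:
                   M          G
  init        0.1971    0.02566
  Δ        -0.001243   0.001865
  eq          0.1959    0.02752
  solve Keq expr → x = 6.2168e-04; check Q = 5.4340e-04

Q₀ = 0.0558; Q > K (proceeds reverse)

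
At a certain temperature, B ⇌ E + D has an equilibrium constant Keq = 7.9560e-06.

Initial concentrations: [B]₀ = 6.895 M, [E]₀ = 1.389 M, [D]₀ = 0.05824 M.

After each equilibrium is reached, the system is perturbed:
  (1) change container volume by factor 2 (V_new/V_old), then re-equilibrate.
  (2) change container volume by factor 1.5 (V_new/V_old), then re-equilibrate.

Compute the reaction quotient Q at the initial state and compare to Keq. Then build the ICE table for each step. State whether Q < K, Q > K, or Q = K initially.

Q₀ = 0.01173 vs Keq = 7.9560e-06 ⇒ Q>K, reverse
Step 1:
                   B          E          D
  init         6.895      1.389    0.05824
  Δ           0.0582    -0.0582    -0.0582
  eq           6.953      1.331 4.1569e-05
  solve Keq expr → x = -0.0582; check Q = 7.9560e-06
Then change container volume by factor 2 (V_new/V_old).
Step 2:
                   B          E          D
  init         3.477     0.6654 2.0784e-05
  Δ       -2.0783e-05 2.0783e-05 2.0783e-05
  eq           3.477     0.6654 4.1567e-05
  solve Keq expr → x = 2.0783e-05; check Q = 7.9560e-06
Then change container volume by factor 1.5 (V_new/V_old).
Step 3:
                   B          E          D
  init         2.318     0.4436 2.7711e-05
  Δ       -1.3854e-05 1.3854e-05 1.3854e-05
  eq           2.318     0.4436 4.1566e-05
  solve Keq expr → x = 1.3854e-05; check Q = 7.9560e-06

Q₀ = 0.01173; Q > K (proceeds reverse)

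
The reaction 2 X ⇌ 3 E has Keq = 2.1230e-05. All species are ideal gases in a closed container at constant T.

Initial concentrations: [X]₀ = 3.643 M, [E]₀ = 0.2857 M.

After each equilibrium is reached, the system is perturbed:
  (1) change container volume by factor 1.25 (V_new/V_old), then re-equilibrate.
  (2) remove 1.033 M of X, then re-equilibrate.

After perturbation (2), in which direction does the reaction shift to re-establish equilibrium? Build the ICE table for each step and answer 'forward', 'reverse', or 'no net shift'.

Q₀ = 0.001757 vs Keq = 2.1230e-05 ⇒ Q>K, reverse
Step 1:
                  X         E
  Initial     3.643    0.2857
  Change     0.1456   -0.2184
  Equil       3.789   0.06729
  solve Keq expr → x = -0.0728; check Q = 2.1230e-05
Then change container volume by factor 1.25 (V_new/V_old).
Step 2:
                  X         E
  Initial     3.031   0.05383
  Change  -0.002748  0.004122
  Equil       3.028   0.05796
  solve Keq expr → x = 0.001374; check Q = 2.1230e-05
Then remove 1.033 M of X.
Step 3:
                  X         E
  Initial     1.995   0.05796
  Change   0.009291  -0.01394
  Equil       2.004   0.04402
  solve Keq expr → x = -0.004646; check Q = 2.1230e-05

Direction: reverse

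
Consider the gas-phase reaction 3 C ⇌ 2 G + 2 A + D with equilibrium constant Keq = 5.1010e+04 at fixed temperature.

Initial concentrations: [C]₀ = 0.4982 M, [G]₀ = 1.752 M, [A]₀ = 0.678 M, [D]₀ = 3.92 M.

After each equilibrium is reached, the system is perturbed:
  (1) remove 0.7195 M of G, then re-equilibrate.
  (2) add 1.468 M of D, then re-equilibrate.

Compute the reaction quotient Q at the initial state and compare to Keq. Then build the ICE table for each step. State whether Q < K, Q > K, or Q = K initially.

Q₀ = 44.73; Q < K (proceeds forward)

Q₀ = 44.73 vs Keq = 5.1010e+04 ⇒ Q<K, forward
Step 1:
                   C          G          A          D
  Initial     0.4982      1.752      0.678       3.92
  Change     -0.4306     0.2871     0.2871     0.1435
  Equil      0.06757      2.039     0.9651      4.064
  solve Keq expr → x = 0.1435; check Q = 5.1010e+04
Then remove 0.7195 M of G.
Step 2:
                   C          G          A          D
  Initial    0.06757       1.32     0.9651      4.064
  Change    -0.01633    0.01089    0.01089   0.005445
  Equil      0.05124       1.33      0.976      4.069
  solve Keq expr → x = 0.005445; check Q = 5.1010e+04
Then add 1.468 M of D.
Step 3:
                   C          G          A          D
  Initial    0.05124       1.33      0.976      5.537
  Change    0.005297  -0.003532  -0.003532  -0.001766
  Equil      0.05653      1.327     0.9724      5.535
  solve Keq expr → x = -0.001766; check Q = 5.1010e+04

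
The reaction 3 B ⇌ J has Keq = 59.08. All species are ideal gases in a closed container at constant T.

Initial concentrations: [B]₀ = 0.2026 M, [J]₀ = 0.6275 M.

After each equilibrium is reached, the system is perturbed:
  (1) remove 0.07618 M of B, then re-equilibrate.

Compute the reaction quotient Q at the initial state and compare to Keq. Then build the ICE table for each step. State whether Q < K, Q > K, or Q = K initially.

Q₀ = 75.46 vs Keq = 59.08 ⇒ Q>K, reverse
Step 1:
                  B         J
  Initial    0.2026    0.6275
  Change    0.01657 -0.005523
  Equil      0.2192     0.622
  solve Keq expr → x = -0.005523; check Q = 59.08
Then remove 0.07618 M of B.
Step 2:
                  B         J
  Initial     0.143     0.622
  Change    0.07327  -0.02442
  Equil      0.2163    0.5976
  solve Keq expr → x = -0.02442; check Q = 59.08

Q₀ = 75.46; Q > K (proceeds reverse)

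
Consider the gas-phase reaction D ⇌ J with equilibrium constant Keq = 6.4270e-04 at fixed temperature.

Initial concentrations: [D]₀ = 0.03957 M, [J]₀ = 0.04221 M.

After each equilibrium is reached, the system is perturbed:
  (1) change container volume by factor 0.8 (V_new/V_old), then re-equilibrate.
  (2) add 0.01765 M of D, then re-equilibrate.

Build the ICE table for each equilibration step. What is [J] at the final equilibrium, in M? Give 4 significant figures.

[J]_eq = 7.6994e-05 M

Q₀ = 1.067 vs Keq = 6.4270e-04 ⇒ Q>K, reverse
Step 1:
                    D           J
  Initial     0.03957     0.04221
  Change      0.04216    -0.04216
  Equil       0.08173  5.2526e-05
  solve Keq expr → x = -0.04216; check Q = 6.4270e-04
Then change container volume by factor 0.8 (V_new/V_old).
Step 2:
                    D           J
  Initial      0.1022  6.5658e-05
  Change            0           0
  Equil        0.1022  6.5658e-05
  solve Keq expr → x = 0; check Q = 6.4270e-04
Then add 0.01765 M of D.
Step 3:
                    D           J
  Initial      0.1198  6.5658e-05
  Change  -1.1336e-05  1.1336e-05
  Equil        0.1198  7.6994e-05
  solve Keq expr → x = 1.1336e-05; check Q = 6.4270e-04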